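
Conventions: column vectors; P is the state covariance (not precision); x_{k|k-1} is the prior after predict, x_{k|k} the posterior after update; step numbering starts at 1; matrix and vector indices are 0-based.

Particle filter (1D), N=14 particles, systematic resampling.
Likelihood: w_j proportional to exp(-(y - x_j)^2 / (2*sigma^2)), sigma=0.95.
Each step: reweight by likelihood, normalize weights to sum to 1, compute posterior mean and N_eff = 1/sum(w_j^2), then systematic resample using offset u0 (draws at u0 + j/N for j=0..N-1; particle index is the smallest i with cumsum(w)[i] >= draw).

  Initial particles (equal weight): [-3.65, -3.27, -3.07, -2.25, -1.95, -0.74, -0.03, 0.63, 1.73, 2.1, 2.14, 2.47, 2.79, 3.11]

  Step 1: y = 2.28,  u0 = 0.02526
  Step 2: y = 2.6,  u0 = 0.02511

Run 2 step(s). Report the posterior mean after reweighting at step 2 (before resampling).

step 1: w=[0.0000, 0.0000, 0.0000, 0.0000, 0.0000, 0.0011, 0.0092, 0.0393, 0.1503, 0.1746, 0.1758, 0.1742, 0.1539, 0.1214]  mean=2.2639  Neff=6.4762  idx=[7, 8, 8, 9, 9, 10, 10, 10, 11, 11, 12, 12, 13, 13]
step 2: w=[0.0101, 0.0571, 0.0571, 0.0756, 0.0756, 0.0772, 0.0772, 0.0772, 0.0860, 0.0860, 0.0851, 0.0851, 0.0752, 0.0752]  mean=2.3852  Neff=13.0607  idx=[1, 2, 3, 4, 5, 6, 7, 8, 9, 9, 10, 11, 12, 13]

post_mean = 2.3852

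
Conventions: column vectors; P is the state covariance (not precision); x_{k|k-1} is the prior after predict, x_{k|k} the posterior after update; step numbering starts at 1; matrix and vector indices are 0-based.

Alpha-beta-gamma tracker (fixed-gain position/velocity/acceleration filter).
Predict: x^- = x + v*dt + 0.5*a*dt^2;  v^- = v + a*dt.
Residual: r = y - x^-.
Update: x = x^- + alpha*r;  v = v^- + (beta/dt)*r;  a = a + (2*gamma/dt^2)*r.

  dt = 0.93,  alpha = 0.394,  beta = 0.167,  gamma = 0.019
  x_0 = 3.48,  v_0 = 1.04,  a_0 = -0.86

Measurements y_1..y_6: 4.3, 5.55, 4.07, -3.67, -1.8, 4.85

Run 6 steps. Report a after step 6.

step 1: x_pred=4.0753  r=0.2247  x^+=4.1638  v^+=0.2806  a^+=-0.8501
step 2: x_pred=4.0571  r=1.4929  x^+=4.6453  v^+=-0.2420  a^+=-0.7845
step 3: x_pred=4.0810  r=-0.0110  x^+=4.0767  v^+=-0.9736  a^+=-0.7850
step 4: x_pred=2.8317  r=-6.5017  x^+=0.2701  v^+=-2.8712  a^+=-1.0707
step 5: x_pred=-2.8631  r=1.0631  x^+=-2.4443  v^+=-3.6760  a^+=-1.0240
step 6: x_pred=-6.3057  r=11.1557  x^+=-1.9104  v^+=-2.6250  a^+=-0.5338

a_post = -0.5338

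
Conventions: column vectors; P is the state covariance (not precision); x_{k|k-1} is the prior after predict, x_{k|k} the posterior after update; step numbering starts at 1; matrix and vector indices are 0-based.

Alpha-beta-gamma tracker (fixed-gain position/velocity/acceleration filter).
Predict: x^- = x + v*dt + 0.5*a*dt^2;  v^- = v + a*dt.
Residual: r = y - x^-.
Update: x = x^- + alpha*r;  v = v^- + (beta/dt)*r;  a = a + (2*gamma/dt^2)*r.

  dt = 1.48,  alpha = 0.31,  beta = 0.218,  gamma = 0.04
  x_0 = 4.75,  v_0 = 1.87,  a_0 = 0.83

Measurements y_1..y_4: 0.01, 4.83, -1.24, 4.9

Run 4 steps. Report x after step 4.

x_post = 7.2270

step 1: x_pred=8.4266  r=-8.4166  x^+=5.8175  v^+=1.8587  a^+=0.5226
step 2: x_pred=9.1406  r=-4.3106  x^+=7.8043  v^+=1.9972  a^+=0.3652
step 3: x_pred=11.1601  r=-12.4001  x^+=7.3160  v^+=0.7111  a^+=-0.0877
step 4: x_pred=8.2724  r=-3.3724  x^+=7.2270  v^+=0.0845  a^+=-0.2109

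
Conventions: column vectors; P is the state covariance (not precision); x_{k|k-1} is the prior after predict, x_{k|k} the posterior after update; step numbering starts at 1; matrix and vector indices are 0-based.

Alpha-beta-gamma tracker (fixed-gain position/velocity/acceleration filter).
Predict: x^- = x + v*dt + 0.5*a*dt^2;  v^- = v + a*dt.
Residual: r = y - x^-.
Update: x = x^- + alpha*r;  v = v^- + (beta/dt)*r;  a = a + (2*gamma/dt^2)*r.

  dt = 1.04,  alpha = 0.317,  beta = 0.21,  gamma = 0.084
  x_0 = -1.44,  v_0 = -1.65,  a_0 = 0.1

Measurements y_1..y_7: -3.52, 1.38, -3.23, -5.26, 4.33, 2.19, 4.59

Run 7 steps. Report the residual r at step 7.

resid = -2.8508

step 1: x_pred=-3.1019  r=-0.4181  x^+=-3.2345  v^+=-1.6304  a^+=0.0351
step 2: x_pred=-4.9111  r=6.2911  x^+=-2.9168  v^+=-0.3236  a^+=1.0122
step 3: x_pred=-2.7060  r=-0.5240  x^+=-2.8721  v^+=0.6233  a^+=0.9308
step 4: x_pred=-1.7205  r=-3.5395  x^+=-2.8425  v^+=0.8767  a^+=0.3811
step 5: x_pred=-1.7247  r=6.0547  x^+=0.1946  v^+=2.4956  a^+=1.3215
step 6: x_pred=3.5047  r=-1.3147  x^+=3.0879  v^+=3.6045  a^+=1.1173
step 7: x_pred=7.4408  r=-2.8508  x^+=6.5371  v^+=4.1908  a^+=0.6745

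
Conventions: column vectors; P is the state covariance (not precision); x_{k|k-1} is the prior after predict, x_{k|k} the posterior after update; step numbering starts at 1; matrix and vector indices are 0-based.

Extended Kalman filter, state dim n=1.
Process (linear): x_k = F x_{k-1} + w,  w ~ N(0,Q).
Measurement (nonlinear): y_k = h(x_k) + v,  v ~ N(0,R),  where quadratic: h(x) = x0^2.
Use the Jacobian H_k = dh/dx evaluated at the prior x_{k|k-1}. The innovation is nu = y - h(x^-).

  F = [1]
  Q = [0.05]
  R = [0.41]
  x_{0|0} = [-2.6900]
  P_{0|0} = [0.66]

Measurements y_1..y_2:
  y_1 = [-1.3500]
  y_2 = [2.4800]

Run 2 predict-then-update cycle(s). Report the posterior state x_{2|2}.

x_post = [-1.3632]

step 1: x^-=[-2.6900]  P^-=[0.7100]  H_jac=[-5.3800]  S=[20.9605]  K=[-0.1822]  nu=[-8.5861]  x^+=[-1.1253]  P^+=[0.0139]
step 2: x^-=[-1.1253]  P^-=[0.0639]  H_jac=[-2.2506]  S=[0.7336]  K=[-0.1960]  nu=[1.2137]  x^+=[-1.3632]  P^+=[0.0357]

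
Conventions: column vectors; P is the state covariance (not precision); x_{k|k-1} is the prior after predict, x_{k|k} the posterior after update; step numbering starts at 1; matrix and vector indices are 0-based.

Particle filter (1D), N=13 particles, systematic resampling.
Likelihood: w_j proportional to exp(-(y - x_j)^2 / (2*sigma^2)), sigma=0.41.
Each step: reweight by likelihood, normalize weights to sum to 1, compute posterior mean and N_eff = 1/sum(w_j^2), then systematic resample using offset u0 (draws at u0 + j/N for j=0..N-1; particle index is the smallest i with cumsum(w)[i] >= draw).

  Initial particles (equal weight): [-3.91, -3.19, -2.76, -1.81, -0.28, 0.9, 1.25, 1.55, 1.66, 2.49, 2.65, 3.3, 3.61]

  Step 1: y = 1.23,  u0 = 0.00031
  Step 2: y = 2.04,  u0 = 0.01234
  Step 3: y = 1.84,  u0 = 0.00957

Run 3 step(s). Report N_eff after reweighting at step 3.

step 1: w=[0.0000, 0.0000, 0.0000, 0.0000, 0.0004, 0.2372, 0.3276, 0.2419, 0.1892, 0.0029, 0.0008, 0.0000, 0.0000]  mean=1.3213  Neff=3.8775  idx=[4, 5, 5, 5, 6, 6, 6, 6, 7, 7, 7, 8, 8]
step 2: w=[0.0000, 0.0061, 0.0061, 0.0061, 0.0452, 0.0452, 0.0452, 0.0452, 0.1416, 0.1416, 0.1416, 0.1882, 0.1882]  mean=1.5254  Neff=7.1820  idx=[3, 5, 7, 8, 8, 9, 9, 10, 11, 11, 11, 12, 12]
step 3: w=[0.0078, 0.0385, 0.0385, 0.0845, 0.0845, 0.0845, 0.0845, 0.0845, 0.0985, 0.0985, 0.0985, 0.0985, 0.0985]  mean=1.5760  Neff=11.4592  idx=[1, 3, 3, 4, 5, 6, 7, 8, 9, 9, 10, 11, 12]

N_eff = 11.4592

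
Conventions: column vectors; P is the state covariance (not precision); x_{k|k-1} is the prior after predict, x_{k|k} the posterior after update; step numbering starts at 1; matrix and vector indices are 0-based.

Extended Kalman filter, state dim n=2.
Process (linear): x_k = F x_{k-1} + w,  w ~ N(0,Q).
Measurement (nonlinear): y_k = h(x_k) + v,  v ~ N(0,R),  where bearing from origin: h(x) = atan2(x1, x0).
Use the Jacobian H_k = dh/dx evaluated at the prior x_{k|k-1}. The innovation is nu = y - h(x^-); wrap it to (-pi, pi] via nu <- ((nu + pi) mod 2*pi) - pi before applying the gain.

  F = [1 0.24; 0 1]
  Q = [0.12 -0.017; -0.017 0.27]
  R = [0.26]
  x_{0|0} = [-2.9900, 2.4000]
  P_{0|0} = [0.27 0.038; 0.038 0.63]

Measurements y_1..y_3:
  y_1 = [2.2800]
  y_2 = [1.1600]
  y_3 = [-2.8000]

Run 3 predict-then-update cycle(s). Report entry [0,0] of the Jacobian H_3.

H_jac[0,0] = -0.3064

step 1: x^-=[-2.4140, 2.4000]  P^-=[0.4445 0.1722; 0.1722 0.9000]  H_jac=[-0.2071 -0.2083]  S=[0.3330]  K=[-0.3842; -0.6702]  nu=[-0.0791]  x^+=[-2.3836, 2.4530]  P^+=[0.3954 0.0865; 0.0865 0.7504]
step 2: x^-=[-1.7949, 2.4530]  P^-=[0.6001 0.2496; 0.2496 1.0204]  H_jac=[-0.2655 -0.1943]  S=[0.3666]  K=[-0.5669; -0.7216]  nu=[-1.0425]  x^+=[-1.2039, 3.2053]  P^+=[0.4823 0.0996; 0.0996 0.8296]
step 3: x^-=[-0.4346, 3.2053]  P^-=[0.6979 0.2817; 0.2817 1.0996]  H_jac=[-0.3064 -0.0415]  S=[0.3346]  K=[-0.6740; -0.3945]  nu=[1.7776]  x^+=[-1.6327, 2.5040]  P^+=[0.5459 0.1927; 0.1927 1.0475]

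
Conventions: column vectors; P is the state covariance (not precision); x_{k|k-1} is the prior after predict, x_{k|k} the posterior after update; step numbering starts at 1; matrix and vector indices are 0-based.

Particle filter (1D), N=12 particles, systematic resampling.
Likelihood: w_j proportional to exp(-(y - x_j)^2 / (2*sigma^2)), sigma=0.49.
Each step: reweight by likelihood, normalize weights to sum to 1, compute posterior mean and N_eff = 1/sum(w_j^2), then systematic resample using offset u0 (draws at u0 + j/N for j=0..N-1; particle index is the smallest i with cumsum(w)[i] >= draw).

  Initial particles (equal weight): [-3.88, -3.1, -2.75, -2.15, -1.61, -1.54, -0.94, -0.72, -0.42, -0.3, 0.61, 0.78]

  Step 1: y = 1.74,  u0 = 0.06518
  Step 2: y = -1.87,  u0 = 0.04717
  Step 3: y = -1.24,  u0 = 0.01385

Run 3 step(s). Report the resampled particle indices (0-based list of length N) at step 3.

step 1: w=[0.0000, 0.0000, 0.0000, 0.0000, 0.0000, 0.0000, 0.0000, 0.0000, 0.0003, 0.0008, 0.3227, 0.6762]  mean=0.7239  Neff=1.7812  idx=[10, 10, 10, 10, 11, 11, 11, 11, 11, 11, 11, 11]
step 2: w=[0.1886, 0.1886, 0.1886, 0.1886, 0.0307, 0.0307, 0.0307, 0.0307, 0.0307, 0.0307, 0.0307, 0.0307]  mean=0.6517  Neff=6.6727  idx=[0, 0, 1, 1, 2, 2, 2, 3, 3, 5, 8, 10]
step 3: w=[0.1024, 0.1024, 0.1024, 0.1024, 0.1024, 0.1024, 0.1024, 0.1024, 0.1024, 0.0260, 0.0260, 0.0260]  mean=0.6233  Neff=10.3660  idx=[0, 0, 1, 2, 3, 4, 5, 5, 6, 7, 8, 9]

resampled_idx = [0, 0, 1, 2, 3, 4, 5, 5, 6, 7, 8, 9]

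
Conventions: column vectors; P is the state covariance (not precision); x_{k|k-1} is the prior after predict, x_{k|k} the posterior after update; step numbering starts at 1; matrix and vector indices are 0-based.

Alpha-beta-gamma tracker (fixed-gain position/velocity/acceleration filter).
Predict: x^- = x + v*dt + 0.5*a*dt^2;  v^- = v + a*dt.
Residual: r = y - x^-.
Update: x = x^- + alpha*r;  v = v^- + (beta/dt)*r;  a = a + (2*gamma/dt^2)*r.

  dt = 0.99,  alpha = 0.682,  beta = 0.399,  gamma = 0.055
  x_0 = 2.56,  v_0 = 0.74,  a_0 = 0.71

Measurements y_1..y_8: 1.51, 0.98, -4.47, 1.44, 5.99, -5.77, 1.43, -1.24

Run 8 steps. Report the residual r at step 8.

resid = -1.1042

step 1: x_pred=3.6405  r=-2.1305  x^+=2.1875  v^+=0.5842  a^+=0.4709
step 2: x_pred=2.9967  r=-2.0167  x^+=1.6213  v^+=0.2376  a^+=0.2445
step 3: x_pred=1.9764  r=-6.4464  x^+=-2.4200  v^+=-2.1184  a^+=-0.4790
step 4: x_pred=-4.7519  r=6.1919  x^+=-0.5290  v^+=-0.0970  a^+=0.2160
step 5: x_pred=-0.5192  r=6.5092  x^+=3.9201  v^+=2.7402  a^+=0.9465
step 6: x_pred=7.0968  r=-12.8668  x^+=-1.6784  v^+=-1.5084  a^+=-0.4975
step 7: x_pred=-3.4155  r=4.8455  x^+=-0.1109  v^+=-0.0481  a^+=0.0463
step 8: x_pred=-0.1358  r=-1.1042  x^+=-0.8889  v^+=-0.4473  a^+=-0.0776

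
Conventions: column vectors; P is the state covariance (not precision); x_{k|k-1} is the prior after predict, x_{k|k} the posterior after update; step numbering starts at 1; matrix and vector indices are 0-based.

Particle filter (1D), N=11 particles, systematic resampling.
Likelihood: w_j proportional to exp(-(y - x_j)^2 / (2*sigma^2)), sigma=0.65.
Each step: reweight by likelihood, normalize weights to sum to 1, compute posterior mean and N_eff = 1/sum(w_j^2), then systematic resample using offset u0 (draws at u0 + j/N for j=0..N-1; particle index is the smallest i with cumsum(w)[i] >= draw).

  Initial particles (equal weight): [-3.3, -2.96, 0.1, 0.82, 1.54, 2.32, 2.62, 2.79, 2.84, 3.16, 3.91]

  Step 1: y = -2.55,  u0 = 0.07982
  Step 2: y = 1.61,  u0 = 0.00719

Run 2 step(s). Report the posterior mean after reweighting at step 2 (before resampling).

step 1: w=[0.3853, 0.6145, 0.0002, 0.0000, 0.0000, 0.0000, 0.0000, 0.0000, 0.0000, 0.0000, 0.0000]  mean=-3.0904  Neff=1.9009  idx=[0, 0, 0, 0, 1, 1, 1, 1, 1, 1, 1]
step 2: w=[0.0031, 0.0031, 0.0031, 0.0031, 0.1411, 0.1411, 0.1411, 0.1411, 0.1411, 0.1411, 0.1411]  mean=-2.9642  Neff=7.1755  idx=[2, 4, 5, 5, 6, 7, 7, 8, 9, 9, 10]

post_mean = -2.9642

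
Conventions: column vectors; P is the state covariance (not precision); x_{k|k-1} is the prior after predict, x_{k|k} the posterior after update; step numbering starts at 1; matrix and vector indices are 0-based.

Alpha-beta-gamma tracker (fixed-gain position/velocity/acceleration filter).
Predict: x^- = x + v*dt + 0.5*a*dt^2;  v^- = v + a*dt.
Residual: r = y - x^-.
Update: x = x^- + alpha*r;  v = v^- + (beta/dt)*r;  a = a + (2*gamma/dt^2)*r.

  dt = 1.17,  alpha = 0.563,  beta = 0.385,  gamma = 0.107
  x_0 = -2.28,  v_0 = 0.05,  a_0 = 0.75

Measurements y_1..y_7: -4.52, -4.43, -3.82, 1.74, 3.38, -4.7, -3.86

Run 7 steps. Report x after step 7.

x_post = -1.7593

step 1: x_pred=-1.7082  r=-2.8118  x^+=-3.2912  v^+=0.0022  a^+=0.3104
step 2: x_pred=-3.0761  r=-1.3539  x^+=-3.8384  v^+=-0.0801  a^+=0.0988
step 3: x_pred=-3.8644  r=0.0444  x^+=-3.8394  v^+=0.0501  a^+=0.1057
step 4: x_pred=-3.7084  r=5.4484  x^+=-0.6410  v^+=1.9667  a^+=0.9575
step 5: x_pred=2.3154  r=1.0646  x^+=2.9148  v^+=3.4372  a^+=1.1239
step 6: x_pred=7.7056  r=-12.4056  x^+=0.7212  v^+=0.6700  a^+=-0.8155
step 7: x_pred=0.9470  r=-4.8070  x^+=-1.7593  v^+=-1.8659  a^+=-1.5669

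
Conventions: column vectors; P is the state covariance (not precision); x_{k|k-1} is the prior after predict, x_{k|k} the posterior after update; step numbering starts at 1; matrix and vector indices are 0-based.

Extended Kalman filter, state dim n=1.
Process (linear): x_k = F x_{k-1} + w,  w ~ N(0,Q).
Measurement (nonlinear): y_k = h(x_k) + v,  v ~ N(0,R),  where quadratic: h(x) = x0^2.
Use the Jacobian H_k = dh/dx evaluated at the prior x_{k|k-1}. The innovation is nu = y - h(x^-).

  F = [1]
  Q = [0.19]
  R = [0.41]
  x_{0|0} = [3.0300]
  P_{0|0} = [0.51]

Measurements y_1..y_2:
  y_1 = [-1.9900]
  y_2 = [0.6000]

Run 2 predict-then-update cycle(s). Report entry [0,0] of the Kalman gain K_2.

K[0,0] = 0.3058

step 1: x^-=[3.0300]  P^-=[0.7000]  H_jac=[6.0600]  S=[26.1165]  K=[0.1624]  nu=[-11.1709]  x^+=[1.2156]  P^+=[0.0110]
step 2: x^-=[1.2156]  P^-=[0.2010]  H_jac=[2.4311]  S=[1.5979]  K=[0.3058]  nu=[-0.8776]  x^+=[0.9472]  P^+=[0.0516]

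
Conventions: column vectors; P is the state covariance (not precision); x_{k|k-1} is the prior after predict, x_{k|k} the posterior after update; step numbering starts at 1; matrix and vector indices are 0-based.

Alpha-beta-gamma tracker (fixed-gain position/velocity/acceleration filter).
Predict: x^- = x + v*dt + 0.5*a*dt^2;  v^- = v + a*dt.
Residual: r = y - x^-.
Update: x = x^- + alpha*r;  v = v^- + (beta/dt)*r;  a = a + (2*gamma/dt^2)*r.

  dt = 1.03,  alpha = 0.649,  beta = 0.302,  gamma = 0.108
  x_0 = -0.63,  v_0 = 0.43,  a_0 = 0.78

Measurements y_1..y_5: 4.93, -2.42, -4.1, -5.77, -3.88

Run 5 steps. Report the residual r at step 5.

step 1: x_pred=0.2267  r=4.7033  x^+=3.2791  v^+=2.6124  a^+=1.7376
step 2: x_pred=6.8917  r=-9.3117  x^+=0.8484  v^+=1.6720  a^+=-0.1583
step 3: x_pred=2.4866  r=-6.5866  x^+=-1.7881  v^+=-0.4222  a^+=-1.4993
step 4: x_pred=-3.0183  r=-2.7517  x^+=-4.8042  v^+=-2.7733  a^+=-2.0595
step 5: x_pred=-8.7531  r=4.8731  x^+=-5.5905  v^+=-3.4658  a^+=-1.0674

resid = 4.8731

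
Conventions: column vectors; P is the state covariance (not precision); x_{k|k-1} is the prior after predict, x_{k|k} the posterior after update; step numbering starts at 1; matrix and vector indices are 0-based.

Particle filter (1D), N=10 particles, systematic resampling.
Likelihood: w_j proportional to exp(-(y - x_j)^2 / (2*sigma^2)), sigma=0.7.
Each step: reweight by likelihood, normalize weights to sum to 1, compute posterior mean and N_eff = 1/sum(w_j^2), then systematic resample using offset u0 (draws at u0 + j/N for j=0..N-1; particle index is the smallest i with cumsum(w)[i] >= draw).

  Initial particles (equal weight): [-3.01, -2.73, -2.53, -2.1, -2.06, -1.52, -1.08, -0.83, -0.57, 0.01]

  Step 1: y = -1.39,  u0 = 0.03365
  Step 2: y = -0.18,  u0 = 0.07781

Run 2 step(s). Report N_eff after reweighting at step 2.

step 1: w=[0.0138, 0.0321, 0.0533, 0.1201, 0.1270, 0.1974, 0.1821, 0.1458, 0.1011, 0.0272]  mean=-1.4532  Neff=7.1954  idx=[1, 3, 4, 4, 5, 5, 6, 7, 7, 8]
step 2: w=[0.0004, 0.0078, 0.0091, 0.0091, 0.0535, 0.0535, 0.1462, 0.2171, 0.2171, 0.2861]  mean=-0.8990  Neff=4.9136  idx=[4, 6, 6, 7, 7, 8, 8, 9, 9, 9]

N_eff = 4.9136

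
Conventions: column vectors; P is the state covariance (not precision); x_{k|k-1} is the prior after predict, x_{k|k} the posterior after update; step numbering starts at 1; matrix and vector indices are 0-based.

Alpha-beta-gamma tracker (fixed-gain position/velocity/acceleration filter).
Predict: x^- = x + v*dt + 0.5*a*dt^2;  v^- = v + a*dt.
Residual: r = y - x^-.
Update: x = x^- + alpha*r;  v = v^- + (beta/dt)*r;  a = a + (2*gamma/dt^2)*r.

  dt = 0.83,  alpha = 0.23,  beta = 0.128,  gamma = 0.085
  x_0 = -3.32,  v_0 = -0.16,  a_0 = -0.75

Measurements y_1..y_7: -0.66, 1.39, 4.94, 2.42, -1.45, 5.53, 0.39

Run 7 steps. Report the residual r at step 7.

resid = -12.4779

step 1: x_pred=-3.7111  r=3.0511  x^+=-3.0094  v^+=-0.3120  a^+=0.0029
step 2: x_pred=-3.2673  r=4.6573  x^+=-2.1961  v^+=0.4087  a^+=1.1522
step 3: x_pred=-1.4600  r=6.4000  x^+=0.0120  v^+=2.3520  a^+=2.7315
step 4: x_pred=2.9051  r=-0.4851  x^+=2.7935  v^+=4.5444  a^+=2.6118
step 5: x_pred=7.4650  r=-8.9150  x^+=5.4145  v^+=5.3374  a^+=0.4119
step 6: x_pred=9.9865  r=-4.4565  x^+=8.9615  v^+=4.9920  a^+=-0.6878
step 7: x_pred=12.8679  r=-12.4779  x^+=9.9980  v^+=2.4968  a^+=-3.7670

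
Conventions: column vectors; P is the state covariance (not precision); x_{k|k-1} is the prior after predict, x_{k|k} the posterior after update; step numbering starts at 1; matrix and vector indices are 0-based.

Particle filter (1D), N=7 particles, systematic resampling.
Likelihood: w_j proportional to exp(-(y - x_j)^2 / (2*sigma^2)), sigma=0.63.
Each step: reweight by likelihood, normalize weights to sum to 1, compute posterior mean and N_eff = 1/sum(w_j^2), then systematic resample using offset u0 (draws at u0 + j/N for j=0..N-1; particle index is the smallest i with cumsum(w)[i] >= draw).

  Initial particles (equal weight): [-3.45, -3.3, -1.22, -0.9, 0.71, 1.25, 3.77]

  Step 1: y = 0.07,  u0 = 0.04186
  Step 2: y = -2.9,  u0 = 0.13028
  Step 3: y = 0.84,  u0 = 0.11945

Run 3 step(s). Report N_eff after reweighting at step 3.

step 1: w=[0.0000, 0.0000, 0.1025, 0.2550, 0.4980, 0.1444, 0.0000]  mean=0.1795  Neff=2.9033  idx=[2, 3, 3, 4, 4, 4, 5]
step 2: w=[0.6879, 0.1560, 0.1560, 0.0000, 0.0000, 0.0000, 0.0000]  mean=-1.1201  Neff=1.9160  idx=[0, 0, 0, 0, 1, 2, 2]
step 3: w=[0.0559, 0.0559, 0.0559, 0.0559, 0.2588, 0.2588, 0.2588]  mean=-0.9716  Neff=4.6863  idx=[2, 4, 4, 5, 5, 6, 6]

N_eff = 4.6863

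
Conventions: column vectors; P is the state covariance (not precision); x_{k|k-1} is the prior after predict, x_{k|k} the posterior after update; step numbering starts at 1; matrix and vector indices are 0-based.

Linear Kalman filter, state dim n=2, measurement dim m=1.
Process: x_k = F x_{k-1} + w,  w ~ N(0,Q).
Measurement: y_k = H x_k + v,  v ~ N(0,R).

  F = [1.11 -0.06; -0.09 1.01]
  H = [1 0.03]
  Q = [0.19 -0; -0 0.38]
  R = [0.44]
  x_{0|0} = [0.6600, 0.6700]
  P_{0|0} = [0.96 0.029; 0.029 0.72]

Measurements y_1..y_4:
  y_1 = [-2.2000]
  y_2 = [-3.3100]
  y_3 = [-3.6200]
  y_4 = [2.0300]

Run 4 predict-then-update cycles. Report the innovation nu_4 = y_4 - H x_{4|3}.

innov = [5.8008]

step 1: x^-=[0.6924, 0.6173]  P^-=[1.3715 -0.1069; -0.1069 1.1170]  S=[1.8061]  K=[0.7576; -0.0406]  nu=[-2.9109]  x^+=[-1.5129, 0.7355]  P^+=[0.3349 -0.0513; -0.0513 1.1140]
step 2: x^-=[-1.7235, 0.8790]  P^-=[0.6135 -0.1587; -0.1587 1.5284]  S=[1.0453]  K=[0.5823; -0.1080]  nu=[-1.6129]  x^+=[-2.6627, 1.0532]  P^+=[0.2590 -0.0930; -0.0930 1.5162]
step 3: x^-=[-3.0188, 1.3034]  P^-=[0.5270 -0.2225; -0.2225 1.9457]  S=[0.9554]  K=[0.5446; -0.1718]  nu=[-0.6403]  x^+=[-3.3675, 1.4134]  P^+=[0.2436 -0.1331; -0.1331 1.9175]
step 4: x^-=[-3.8227, 1.7306]  P^-=[0.5148 -0.2905; -0.2905 2.3622]  S=[0.9395]  K=[0.5387; -0.2338]  nu=[5.8008]  x^+=[-0.6980, 0.3745]  P^+=[0.2422 -0.1722; -0.1722 2.3109]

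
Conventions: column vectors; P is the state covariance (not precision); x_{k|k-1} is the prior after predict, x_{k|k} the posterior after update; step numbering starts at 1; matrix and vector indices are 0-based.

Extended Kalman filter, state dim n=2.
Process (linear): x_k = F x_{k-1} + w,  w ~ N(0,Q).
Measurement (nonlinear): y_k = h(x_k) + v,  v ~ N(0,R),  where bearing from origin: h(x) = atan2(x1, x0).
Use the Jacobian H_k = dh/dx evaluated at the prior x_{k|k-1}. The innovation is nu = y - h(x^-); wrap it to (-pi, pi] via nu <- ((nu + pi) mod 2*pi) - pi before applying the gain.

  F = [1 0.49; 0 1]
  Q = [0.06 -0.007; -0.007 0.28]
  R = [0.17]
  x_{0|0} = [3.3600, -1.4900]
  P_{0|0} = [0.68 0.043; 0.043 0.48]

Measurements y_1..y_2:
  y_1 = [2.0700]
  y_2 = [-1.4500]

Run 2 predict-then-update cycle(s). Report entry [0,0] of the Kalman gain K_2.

step 1: x^-=[2.6299, -1.4900]  P^-=[0.8974 0.2712; 0.2712 0.7600]  H_jac=[0.1631 0.2878]  S=[0.2823]  K=[0.7949; 0.9316]  nu=[2.5855]  x^+=[4.6852, 0.9186]  P^+=[0.7190 0.0621; 0.0621 0.5150]
step 2: x^-=[5.1353, 0.9186]  P^-=[0.9635 0.3075; 0.3075 0.7950]  H_jac=[-0.0338 0.1887]  S=[0.1955]  K=[0.1304; 0.7143]  nu=[-1.6270]  x^+=[4.9231, -0.2435]  P^+=[0.9602 0.2893; 0.2893 0.6953]

K[0,0] = 0.1304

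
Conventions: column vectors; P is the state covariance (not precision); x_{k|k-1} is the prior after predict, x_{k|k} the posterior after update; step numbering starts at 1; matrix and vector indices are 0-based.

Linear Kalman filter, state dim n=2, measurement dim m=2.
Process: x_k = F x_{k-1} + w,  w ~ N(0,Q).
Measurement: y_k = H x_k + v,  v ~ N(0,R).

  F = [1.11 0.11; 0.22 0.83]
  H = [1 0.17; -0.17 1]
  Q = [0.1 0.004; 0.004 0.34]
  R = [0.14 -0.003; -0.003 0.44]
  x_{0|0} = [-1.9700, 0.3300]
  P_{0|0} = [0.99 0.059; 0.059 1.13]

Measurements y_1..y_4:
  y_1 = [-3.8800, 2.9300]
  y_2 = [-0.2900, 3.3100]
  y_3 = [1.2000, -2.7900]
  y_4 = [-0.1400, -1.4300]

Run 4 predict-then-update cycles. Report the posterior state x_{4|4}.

x_post = [-0.0029, -0.8536]

step 1: x^-=[-2.1504, -0.1595]  P^-=[1.3479 0.4047; 0.4047 1.1879]  S=[1.6598 0.3628; 0.3628 1.5293]  K=[0.8737 -0.0925; 0.2168 0.6804]  nu=[-1.7025, 2.7239]  x^+=[-3.8898, 1.3247]  P^+=[0.1263 -0.0218; -0.0218 0.2950]
step 2: x^-=[-4.1720, 0.2437]  P^-=[0.2539 0.0411; 0.0411 0.5414]  S=[0.4235 0.0858; 0.0858 0.9747]  K=[0.6276 -0.0573; 0.2070 0.5300]  nu=[3.8406, 2.3570]  x^+=[-1.8969, 2.2881]  P^+=[0.0900 -0.0118; -0.0118 0.2306]
step 3: x^-=[-1.8538, 1.4818]  P^-=[0.2108 0.0359; 0.0359 0.4989]  S=[0.3775 0.0808; 0.0808 0.9328]  K=[0.5856 -0.0507; 0.2105 0.5101]  nu=[2.8019, -4.5870]  x^+=[0.0195, -0.2679]  P^+=[0.0838 -0.0098; -0.0098 0.2221]
step 4: x^-=[-0.0078, -0.2181]  P^-=[0.2035 0.0355; 0.0355 0.4935]  S=[0.3699 0.0807; 0.0807 0.9273]  K=[0.5774 -0.0493; 0.2120 0.5072]  nu=[-0.0951, -1.2133]  x^+=[-0.0029, -0.8536]  P^+=[0.0826 -0.0094; -0.0094 0.2209]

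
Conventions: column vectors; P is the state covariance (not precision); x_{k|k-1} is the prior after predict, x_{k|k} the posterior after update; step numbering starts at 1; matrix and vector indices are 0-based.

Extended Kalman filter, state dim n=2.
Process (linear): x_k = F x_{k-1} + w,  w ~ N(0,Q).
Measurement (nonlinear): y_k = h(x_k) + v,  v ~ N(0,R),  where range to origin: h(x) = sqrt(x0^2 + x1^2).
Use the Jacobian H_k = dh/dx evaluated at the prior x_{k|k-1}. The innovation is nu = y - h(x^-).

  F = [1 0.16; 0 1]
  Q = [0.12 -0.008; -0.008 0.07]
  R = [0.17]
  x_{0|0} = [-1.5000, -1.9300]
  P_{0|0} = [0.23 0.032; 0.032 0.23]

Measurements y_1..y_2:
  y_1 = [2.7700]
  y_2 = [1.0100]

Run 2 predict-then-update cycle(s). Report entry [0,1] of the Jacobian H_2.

H_jac[0,1] = -0.6717

step 1: x^-=[-1.8088, -1.9300]  P^-=[0.3661 0.0608; 0.0608 0.3000]  H_jac=[-0.6838 -0.7296]  S=[0.5616]  K=[-0.5248; -0.4638]  nu=[0.1249]  x^+=[-1.8743, -1.9879]  P^+=[0.2115 -0.0759; -0.0759 0.1792]
step 2: x^-=[-2.1924, -1.9879]  P^-=[0.3118 -0.0552; -0.0552 0.2492]  H_jac=[-0.7408 -0.6717]  S=[0.3986]  K=[-0.4864; -0.3173]  nu=[-1.9495]  x^+=[-1.2442, -1.3693]  P^+=[0.2175 -0.1167; -0.1167 0.2091]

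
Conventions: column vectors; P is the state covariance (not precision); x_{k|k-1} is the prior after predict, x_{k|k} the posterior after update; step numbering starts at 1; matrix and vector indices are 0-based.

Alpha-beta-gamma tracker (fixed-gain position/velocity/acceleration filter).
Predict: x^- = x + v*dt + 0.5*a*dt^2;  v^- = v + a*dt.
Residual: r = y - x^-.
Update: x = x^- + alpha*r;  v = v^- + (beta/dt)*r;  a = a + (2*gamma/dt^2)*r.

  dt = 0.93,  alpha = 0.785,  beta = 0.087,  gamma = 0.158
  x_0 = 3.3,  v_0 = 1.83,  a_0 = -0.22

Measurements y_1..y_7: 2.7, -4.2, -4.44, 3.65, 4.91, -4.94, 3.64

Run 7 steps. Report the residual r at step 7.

resid = 7.2519

step 1: x_pred=4.9068  r=-2.2068  x^+=3.1745  v^+=1.4190  a^+=-1.0263
step 2: x_pred=4.0503  r=-8.2503  x^+=-2.4262  v^+=-0.3073  a^+=-4.0406
step 3: x_pred=-4.4593  r=0.0193  x^+=-4.4441  v^+=-4.0632  a^+=-4.0335
step 4: x_pred=-9.9672  r=13.6172  x^+=0.7223  v^+=-6.5405  a^+=0.9417
step 5: x_pred=-4.9532  r=9.8632  x^+=2.7894  v^+=-4.7421  a^+=4.5453
step 6: x_pred=0.3449  r=-5.2849  x^+=-3.8038  v^+=-1.0094  a^+=2.6144
step 7: x_pred=-3.6119  r=7.2519  x^+=2.0808  v^+=2.1004  a^+=5.2639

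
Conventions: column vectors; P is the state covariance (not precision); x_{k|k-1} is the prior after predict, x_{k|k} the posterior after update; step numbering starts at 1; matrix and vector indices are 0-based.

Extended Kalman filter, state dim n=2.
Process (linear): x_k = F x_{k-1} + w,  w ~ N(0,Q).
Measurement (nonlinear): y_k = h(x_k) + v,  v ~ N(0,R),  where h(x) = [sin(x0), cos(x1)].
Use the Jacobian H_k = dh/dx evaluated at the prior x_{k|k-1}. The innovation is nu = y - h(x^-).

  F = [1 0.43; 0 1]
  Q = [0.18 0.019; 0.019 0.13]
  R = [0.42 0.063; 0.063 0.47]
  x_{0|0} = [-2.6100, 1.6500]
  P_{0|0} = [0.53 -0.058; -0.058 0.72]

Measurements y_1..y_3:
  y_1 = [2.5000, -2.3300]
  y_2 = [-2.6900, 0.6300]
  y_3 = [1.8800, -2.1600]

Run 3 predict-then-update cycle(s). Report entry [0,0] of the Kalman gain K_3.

step 1: x^-=[-1.9005, 1.6500]  P^-=[0.7932 0.2706; 0.2706 0.8500]  H_jac=[-0.3238 0.0000; 0.0000 -0.9969]  S=[0.5032 0.1503; 0.1503 1.3147]  K=[-0.4650 -0.1520; 0.0191 -0.6467]  nu=[3.4461, -2.2509]  x^+=[-3.1608, 3.1715]  P^+=[0.6328 0.1011; 0.1011 0.3037]
step 2: x^-=[-1.7971, 3.1715]  P^-=[0.9559 0.2506; 0.2506 0.4337]  H_jac=[-0.2244 0.0000; 0.0000 0.0299]  S=[0.4681 0.0613; 0.0613 0.4704]  K=[-0.4683 0.0770; -0.1259 0.0440]  nu=[-1.7155, 1.6296]  x^+=[-0.8684, 3.4591]  P^+=[0.8549 0.2233; 0.2233 0.4260]
step 3: x^-=[0.6190, 3.4591]  P^-=[1.3057 0.4255; 0.4255 0.5560]  H_jac=[0.8144 0.0000; 0.0000 0.3122]  S=[1.2861 0.1712; 0.1712 0.5242]  K=[0.8292 -0.0174; 0.2356 0.2542]  nu=[1.2998, -1.2100]  x^+=[1.7178, 3.4578]  P^+=[0.4263 0.1412; 0.1412 0.4303]

K[0,0] = 0.8292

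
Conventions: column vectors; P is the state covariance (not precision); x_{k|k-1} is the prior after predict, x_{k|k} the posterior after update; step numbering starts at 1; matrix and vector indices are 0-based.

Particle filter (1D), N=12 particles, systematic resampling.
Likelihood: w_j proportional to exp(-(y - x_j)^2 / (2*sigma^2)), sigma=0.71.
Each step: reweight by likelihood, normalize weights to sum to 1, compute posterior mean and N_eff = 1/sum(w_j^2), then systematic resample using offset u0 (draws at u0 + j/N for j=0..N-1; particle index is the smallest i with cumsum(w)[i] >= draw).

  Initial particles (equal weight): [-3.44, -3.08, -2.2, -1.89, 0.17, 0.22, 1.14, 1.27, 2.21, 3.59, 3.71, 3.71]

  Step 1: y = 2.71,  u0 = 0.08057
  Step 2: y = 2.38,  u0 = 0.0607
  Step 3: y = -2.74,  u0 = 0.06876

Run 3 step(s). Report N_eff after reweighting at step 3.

N_eff = 9.0000

step 1: w=[0.0000, 0.0000, 0.0000, 0.0000, 0.0008, 0.0010, 0.0393, 0.0580, 0.3540, 0.2104, 0.1682, 0.1682]  mean=2.9050  Neff=4.3266  idx=[7, 8, 8, 8, 8, 9, 9, 10, 10, 10, 11, 11]
step 2: w=[0.0534, 0.1762, 0.1762, 0.1762, 0.1762, 0.0424, 0.0424, 0.0314, 0.0314, 0.0314, 0.0314, 0.0314]  mean=2.5122  Neff=7.3758  idx=[1, 1, 1, 2, 2, 3, 3, 4, 4, 6, 8, 11]
step 3: w=[0.1111, 0.1111, 0.1111, 0.1111, 0.1111, 0.1111, 0.1111, 0.1111, 0.1111, 0.0000, 0.0000, 0.0000]  mean=2.2100  Neff=9.0000  idx=[0, 1, 2, 2, 3, 4, 5, 5, 6, 7, 8, 8]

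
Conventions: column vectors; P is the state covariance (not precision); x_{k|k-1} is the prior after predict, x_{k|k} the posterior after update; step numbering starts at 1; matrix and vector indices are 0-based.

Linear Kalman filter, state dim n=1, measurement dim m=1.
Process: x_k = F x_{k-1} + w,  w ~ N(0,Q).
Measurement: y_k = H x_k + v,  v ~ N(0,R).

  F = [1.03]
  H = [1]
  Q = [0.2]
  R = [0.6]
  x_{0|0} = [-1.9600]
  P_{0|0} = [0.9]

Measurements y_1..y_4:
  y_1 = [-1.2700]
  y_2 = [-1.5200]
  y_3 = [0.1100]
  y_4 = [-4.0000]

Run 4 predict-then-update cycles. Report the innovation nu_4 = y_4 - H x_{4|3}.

step 1: x^-=[-2.0188]  P^-=[1.1548]  S=[1.7548]  K=[0.6581]  nu=[0.7488]  x^+=[-1.5260]  P^+=[0.3948]
step 2: x^-=[-1.5718]  P^-=[0.6189]  S=[1.2189]  K=[0.5078]  nu=[0.0518]  x^+=[-1.5455]  P^+=[0.3047]
step 3: x^-=[-1.5919]  P^-=[0.5232]  S=[1.1232]  K=[0.4658]  nu=[1.7019]  x^+=[-0.7991]  P^+=[0.2795]
step 4: x^-=[-0.8231]  P^-=[0.4965]  S=[1.0965]  K=[0.4528]  nu=[-3.1769]  x^+=[-2.2616]  P^+=[0.2717]

innov = [-3.1769]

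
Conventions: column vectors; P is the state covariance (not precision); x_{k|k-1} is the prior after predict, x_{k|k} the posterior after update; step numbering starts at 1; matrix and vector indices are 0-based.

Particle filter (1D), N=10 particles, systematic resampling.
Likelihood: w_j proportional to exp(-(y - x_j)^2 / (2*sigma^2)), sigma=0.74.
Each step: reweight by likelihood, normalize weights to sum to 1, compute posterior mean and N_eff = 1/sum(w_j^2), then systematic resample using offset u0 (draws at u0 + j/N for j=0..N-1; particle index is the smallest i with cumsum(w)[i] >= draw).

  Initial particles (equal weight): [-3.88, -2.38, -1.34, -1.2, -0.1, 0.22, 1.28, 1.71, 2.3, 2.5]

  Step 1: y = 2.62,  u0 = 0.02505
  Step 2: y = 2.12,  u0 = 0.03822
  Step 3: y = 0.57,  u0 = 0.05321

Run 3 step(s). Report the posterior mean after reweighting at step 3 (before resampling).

step 1: w=[0.0000, 0.0000, 0.0000, 0.0000, 0.0005, 0.0020, 0.0756, 0.1828, 0.3547, 0.3844]  mean=2.1866  Neff=3.1978  idx=[6, 7, 7, 8, 8, 8, 9, 9, 9, 9]
step 2: w=[0.0606, 0.0991, 0.0991, 0.1121, 0.1121, 0.1121, 0.1012, 0.1012, 0.1012, 0.1012]  mean=2.2022  Neff=9.8041  idx=[0, 1, 2, 3, 4, 5, 6, 7, 8, 9]
step 3: w=[0.4020, 0.1944, 0.1944, 0.0414, 0.0414, 0.0414, 0.0212, 0.0212, 0.0212, 0.0212]  mean=1.6776  Neff=4.0963  idx=[0, 0, 0, 0, 1, 1, 2, 2, 4, 7]

post_mean = 1.6776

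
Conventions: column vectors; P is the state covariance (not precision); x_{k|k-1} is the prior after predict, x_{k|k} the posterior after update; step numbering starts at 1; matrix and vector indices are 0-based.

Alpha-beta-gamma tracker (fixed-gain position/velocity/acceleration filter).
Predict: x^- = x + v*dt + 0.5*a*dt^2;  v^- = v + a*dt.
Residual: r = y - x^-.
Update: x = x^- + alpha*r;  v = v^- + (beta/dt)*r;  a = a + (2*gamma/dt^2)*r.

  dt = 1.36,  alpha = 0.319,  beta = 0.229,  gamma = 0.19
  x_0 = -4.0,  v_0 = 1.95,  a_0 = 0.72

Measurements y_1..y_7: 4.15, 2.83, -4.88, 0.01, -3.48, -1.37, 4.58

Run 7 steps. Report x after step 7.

step 1: x_pred=-0.6821  r=4.8321  x^+=0.8593  v^+=3.7428  a^+=1.7128
step 2: x_pred=7.5335  r=-4.7035  x^+=6.0331  v^+=5.2802  a^+=0.7464
step 3: x_pred=13.9045  r=-18.7845  x^+=7.9122  v^+=3.1324  a^+=-3.1129
step 4: x_pred=9.2935  r=-9.2835  x^+=6.3321  v^+=-2.6643  a^+=-5.0201
step 5: x_pred=-1.9340  r=-1.5460  x^+=-2.4272  v^+=-9.7520  a^+=-5.3378
step 6: x_pred=-20.6263  r=19.2563  x^+=-14.4835  v^+=-13.7689  a^+=-1.3816
step 7: x_pred=-34.4870  r=39.0670  x^+=-22.0246  v^+=-9.0697  a^+=6.6447

x_post = -22.0246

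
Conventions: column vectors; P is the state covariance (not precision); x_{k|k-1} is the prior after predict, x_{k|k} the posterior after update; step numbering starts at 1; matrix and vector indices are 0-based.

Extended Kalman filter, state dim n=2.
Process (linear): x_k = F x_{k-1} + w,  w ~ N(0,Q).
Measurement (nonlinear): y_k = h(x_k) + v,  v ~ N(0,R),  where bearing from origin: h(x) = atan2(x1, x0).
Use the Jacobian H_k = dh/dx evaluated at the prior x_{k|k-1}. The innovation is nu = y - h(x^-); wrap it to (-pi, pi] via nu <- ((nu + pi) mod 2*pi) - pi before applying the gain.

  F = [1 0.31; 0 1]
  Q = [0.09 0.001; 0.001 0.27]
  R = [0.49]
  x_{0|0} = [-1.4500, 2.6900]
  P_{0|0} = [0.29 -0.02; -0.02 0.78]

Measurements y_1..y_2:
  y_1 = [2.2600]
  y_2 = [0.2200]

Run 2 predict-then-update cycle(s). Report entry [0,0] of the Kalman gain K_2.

K[0,0] = -0.4462

step 1: x^-=[-0.6161, 2.6900]  P^-=[0.4426 0.2228; 0.2228 1.0500]  H_jac=[-0.3532 -0.0809]  S=[0.5648]  K=[-0.3087; -0.2897]  nu=[0.4641]  x^+=[-0.7593, 2.5556]  P^+=[0.3887 0.1723; 0.1723 1.0026]
step 2: x^-=[0.0329, 2.5556]  P^-=[0.6819 0.4841; 0.4841 1.2726]  H_jac=[-0.3912 0.0050]  S=[0.5925]  K=[-0.4462; -0.3088]  nu=[-1.3379]  x^+=[0.6298, 2.9688]  P^+=[0.5640 0.4024; 0.4024 1.2161]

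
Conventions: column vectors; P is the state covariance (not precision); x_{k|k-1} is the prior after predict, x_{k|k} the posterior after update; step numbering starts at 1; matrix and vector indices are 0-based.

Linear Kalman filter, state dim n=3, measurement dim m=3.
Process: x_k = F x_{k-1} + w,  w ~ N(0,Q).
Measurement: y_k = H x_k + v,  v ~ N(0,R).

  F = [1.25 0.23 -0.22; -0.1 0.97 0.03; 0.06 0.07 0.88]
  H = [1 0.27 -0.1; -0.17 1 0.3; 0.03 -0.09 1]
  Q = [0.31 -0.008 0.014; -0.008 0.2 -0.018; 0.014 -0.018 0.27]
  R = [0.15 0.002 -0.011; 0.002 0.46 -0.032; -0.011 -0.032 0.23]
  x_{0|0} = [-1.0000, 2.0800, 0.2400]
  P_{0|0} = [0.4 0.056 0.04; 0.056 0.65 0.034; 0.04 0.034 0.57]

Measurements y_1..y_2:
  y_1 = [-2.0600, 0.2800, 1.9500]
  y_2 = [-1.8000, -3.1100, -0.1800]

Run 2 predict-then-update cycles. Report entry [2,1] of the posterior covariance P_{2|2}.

step 1: x^-=[-0.8244, 2.1248, 0.2968]  P^-=[1.0037 0.1452 -0.0004; 0.1452 0.8070 0.0673; -0.0004 0.0673 0.7249]  S=[1.2947 0.1647 -0.0665; 0.1647 1.3523 0.1798; -0.0665 0.1798 0.9494]  K=[0.8277 -0.1331 0.1007; 0.1962 0.5825 -0.0976; -0.0192 0.1154 0.7339]  nu=[-1.7796, -2.0740, 1.8692]  x^+=[-1.8332, 0.3851, 1.4636]  P^+=[0.1354 -0.0429 0.0104; -0.0429 0.2695 -0.0177; 0.0104 -0.0177 0.1634]
step 2: x^-=[-2.5249, 0.6007, 1.2049]  P^-=[0.5151 -0.0126 0.0005; -0.0126 0.4623 -0.0144; 0.0005 -0.0144 0.3969]  S=[0.6967 0.0158 -0.0490; 0.0158 0.9685 0.0281; -0.0490 0.0281 0.6338]  K=[0.7434 -0.1180 0.0896; 0.1454 0.4756 -0.0989; -0.0201 0.0902 0.6227]  nu=[0.6832, -4.5014, -1.2551]  x^+=[-1.5984, -1.3166, 0.0036]  P^+=[0.1214 -0.0378 0.0092; -0.0378 0.2214 -0.0185; 0.0092 -0.0185 0.1386]

P_post[2,1] = -0.0185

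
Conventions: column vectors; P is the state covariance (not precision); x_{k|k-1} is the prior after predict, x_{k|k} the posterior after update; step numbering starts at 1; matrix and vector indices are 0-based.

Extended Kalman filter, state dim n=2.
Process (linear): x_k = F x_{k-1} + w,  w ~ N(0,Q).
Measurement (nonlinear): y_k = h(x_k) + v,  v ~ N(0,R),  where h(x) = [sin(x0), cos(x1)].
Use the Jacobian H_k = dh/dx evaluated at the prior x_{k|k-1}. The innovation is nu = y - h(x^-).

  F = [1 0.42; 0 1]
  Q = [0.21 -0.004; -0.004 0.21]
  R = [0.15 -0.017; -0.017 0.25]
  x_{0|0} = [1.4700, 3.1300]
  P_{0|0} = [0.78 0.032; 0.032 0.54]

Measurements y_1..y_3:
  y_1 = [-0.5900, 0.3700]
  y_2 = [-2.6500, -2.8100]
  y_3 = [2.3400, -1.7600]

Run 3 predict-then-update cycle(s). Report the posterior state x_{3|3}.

step 1: x^-=[2.7846, 3.1300]  P^-=[1.1121 0.2548; 0.2548 0.7500]  H_jac=[-0.9370 0.0000; 0.0000 -0.0116]  S=[1.1263 -0.0142; -0.0142 0.2501]  K=[-0.9260 -0.0645; -0.2126 -0.0469]  nu=[-0.9395, 1.3699]  x^+=[3.5661, 3.2655]  P^+=[0.1471 0.0332; 0.0332 0.6988]
step 2: x^-=[4.9376, 3.2655]  P^-=[0.5082 0.3227; 0.3227 0.9088]  H_jac=[0.2234 0.0000; 0.0000 0.1236]  S=[0.1754 -0.0081; -0.0081 0.2639]  K=[0.6552 0.1712; 0.4313 0.4389]  nu=[-1.6753, -1.8177]  x^+=[3.5287, 1.7453]  P^+=[0.4270 0.2562; 0.2562 0.8285]
step 3: x^-=[4.2617, 1.7453]  P^-=[0.9984 0.6002; 0.6002 1.0385]  H_jac=[-0.4356 0.0000; 0.0000 -0.9848]  S=[0.3394 0.2405; 0.2405 1.2572]  K=[-1.0968 -0.2604; -0.2243 -0.7706]  nu=[3.2402, -1.5864]  x^+=[1.1212, 2.2410]  P^+=[0.3675 0.0472; 0.0472 0.1917]

x_post = [1.1212, 2.2410]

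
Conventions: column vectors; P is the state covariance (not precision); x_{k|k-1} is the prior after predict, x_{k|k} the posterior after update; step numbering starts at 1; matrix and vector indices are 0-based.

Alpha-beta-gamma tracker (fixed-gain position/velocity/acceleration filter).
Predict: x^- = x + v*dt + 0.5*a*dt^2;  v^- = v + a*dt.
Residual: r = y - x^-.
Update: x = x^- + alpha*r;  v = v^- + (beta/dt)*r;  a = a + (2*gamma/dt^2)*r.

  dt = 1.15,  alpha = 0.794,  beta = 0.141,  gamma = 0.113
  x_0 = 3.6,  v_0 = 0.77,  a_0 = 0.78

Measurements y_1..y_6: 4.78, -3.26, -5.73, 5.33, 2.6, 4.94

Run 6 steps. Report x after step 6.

step 1: x_pred=5.0013  r=-0.2213  x^+=4.8256  v^+=1.6399  a^+=0.7422
step 2: x_pred=7.2022  r=-10.4622  x^+=-1.1048  v^+=1.2106  a^+=-1.0457
step 3: x_pred=-0.4040  r=-5.3260  x^+=-4.6328  v^+=-0.6449  a^+=-1.9558
step 4: x_pred=-6.6678  r=11.9978  x^+=2.8585  v^+=-1.4231  a^+=0.0945
step 5: x_pred=1.2844  r=1.3156  x^+=2.3290  v^+=-1.1532  a^+=0.3193
step 6: x_pred=1.2140  r=3.7260  x^+=4.1724  v^+=-0.3291  a^+=0.9560

x_post = 4.1724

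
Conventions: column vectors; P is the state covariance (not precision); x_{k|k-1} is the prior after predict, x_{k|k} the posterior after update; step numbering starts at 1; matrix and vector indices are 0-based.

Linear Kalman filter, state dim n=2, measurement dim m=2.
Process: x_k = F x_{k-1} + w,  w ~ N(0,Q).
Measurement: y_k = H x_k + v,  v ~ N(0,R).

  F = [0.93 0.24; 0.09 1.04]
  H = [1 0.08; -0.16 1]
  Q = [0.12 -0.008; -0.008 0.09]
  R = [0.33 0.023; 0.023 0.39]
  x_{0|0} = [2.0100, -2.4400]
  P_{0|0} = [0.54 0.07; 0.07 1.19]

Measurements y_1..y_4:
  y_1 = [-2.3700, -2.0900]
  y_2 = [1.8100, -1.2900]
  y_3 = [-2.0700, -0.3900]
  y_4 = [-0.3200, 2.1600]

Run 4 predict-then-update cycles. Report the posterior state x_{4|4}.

step 1: x^-=[1.2837, -2.3567]  P^-=[0.6868 0.4034; 0.4034 1.3946]  S=[1.0903 0.4229; 0.4229 1.6731]  K=[0.6558 0.0097; 0.1818 0.7490]  nu=[-3.4652, 0.4721]  x^+=[-0.9842, -2.6330]  P^+=[0.2124 0.0528; 0.0528 0.3047]
step 2: x^-=[-1.5472, -2.8269]  P^-=[0.3449 0.1381; 0.1381 0.4312]  S=[0.6997 0.1386; 0.1386 0.7859]  K=[0.5054 0.0163; 0.1487 0.4944]  nu=[3.5834, 1.2894]  x^+=[0.2849, -1.6566]  P^+=[0.1636 0.0442; 0.0442 0.2033]
step 3: x^-=[-0.1326, -1.6973]  P^-=[0.2929 0.1001; 0.1001 0.3195]  S=[0.6410 0.1005; 0.1005 0.6849]  K=[0.4681 0.0090; 0.1296 0.4240]  nu=[-1.8016, 1.2861]  x^+=[-0.9643, -1.3854]  P^+=[0.1516 0.0385; 0.0385 0.1745]
step 4: x^-=[-1.2293, -1.5276]  P^-=[0.2784 0.0864; 0.0864 0.2872]  S=[0.6240 0.0867; 0.0867 0.6567]  K=[0.4567 0.0034; 0.1196 0.4005]  nu=[1.0315, 3.4909]  x^+=[-0.7464, -0.0061]  P^+=[0.1479 0.0355; 0.0355 0.1646]

x_post = [-0.7464, -0.0061]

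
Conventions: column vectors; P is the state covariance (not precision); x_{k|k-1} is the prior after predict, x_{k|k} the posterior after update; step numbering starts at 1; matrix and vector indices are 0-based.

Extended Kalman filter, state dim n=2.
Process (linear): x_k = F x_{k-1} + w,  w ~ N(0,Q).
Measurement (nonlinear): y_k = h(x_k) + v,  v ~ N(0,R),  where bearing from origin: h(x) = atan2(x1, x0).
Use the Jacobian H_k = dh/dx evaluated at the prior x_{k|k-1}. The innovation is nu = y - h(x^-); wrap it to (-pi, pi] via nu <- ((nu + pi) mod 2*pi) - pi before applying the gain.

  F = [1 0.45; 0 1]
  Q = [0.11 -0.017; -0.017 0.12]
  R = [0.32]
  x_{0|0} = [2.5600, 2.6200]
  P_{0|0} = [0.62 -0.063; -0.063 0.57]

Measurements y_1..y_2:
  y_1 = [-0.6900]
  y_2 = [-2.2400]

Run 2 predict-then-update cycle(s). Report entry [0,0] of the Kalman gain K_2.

K[0,0] = -0.0293

step 1: x^-=[3.7390, 2.6200]  P^-=[0.7887 0.1765; 0.1765 0.6900]  H_jac=[-0.1257 0.1794]  S=[0.3467]  K=[-0.1946; 0.2930]  nu=[-1.3012]  x^+=[3.9922, 2.2387]  P^+=[0.7756 0.1963; 0.1963 0.6602]
step 2: x^-=[4.9997, 2.2387]  P^-=[1.1959 0.4764; 0.4764 0.7802]  H_jac=[-0.0746 0.1666]  S=[0.3365]  K=[-0.0293; 0.2807]  nu=[-2.6610]  x^+=[5.0776, 1.4918]  P^+=[1.1956 0.4791; 0.4791 0.7537]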